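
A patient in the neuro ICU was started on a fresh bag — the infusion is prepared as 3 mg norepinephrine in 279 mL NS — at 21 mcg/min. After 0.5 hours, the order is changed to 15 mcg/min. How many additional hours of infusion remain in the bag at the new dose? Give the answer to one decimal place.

Initial rate:
21 mcg/min × 60 min/hr = 1260 mcg/hr
Concentration = 3 mg ÷ 279 mL = 0.01075269 mg/mL = 10.75269 mcg/mL
Rate = 1260 mcg/hr ÷ 10.75269 mcg/mL = 117.18 mL/hr
Volume infused so far = 117.18 mL/hr × 0.5 hr = 58.59 mL
Volume remaining = 279 − 58.59 = 220.41 mL
New rate:
15 mcg/min × 60 min/hr = 900 mcg/hr
Rate = 900 mcg/hr ÷ 10.75269 mcg/mL = 83.7 mL/hr
Time remaining = 220.41 mL ÷ 83.7 mL/hr = 2.633333 hr

2.6 hours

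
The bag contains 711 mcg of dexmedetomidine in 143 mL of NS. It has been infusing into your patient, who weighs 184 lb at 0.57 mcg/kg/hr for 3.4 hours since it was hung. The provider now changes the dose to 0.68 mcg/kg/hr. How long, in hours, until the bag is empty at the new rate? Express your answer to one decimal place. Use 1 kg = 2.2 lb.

9.7 hours

Initial rate:
Weight = 184 lb ÷ 2.2 lb/kg = 83.63636 kg
Dose = 0.57 mcg/kg/hr × 83.63636 kg = 47.67273 mcg/hr
Concentration = 711 mcg ÷ 143 mL = 4.972028 mcg/mL
Rate = 47.67273 mcg/hr ÷ 4.972028 mcg/mL = 9.588186 mL/hr
Volume infused so far = 9.588186 mL/hr × 3.4 hr = 32.59983 mL
Volume remaining = 143 − 32.59983 = 110.4002 mL
New rate:
Dose = 0.68 mcg/kg/hr × 83.63636 kg = 56.87273 mcg/hr
Rate = 56.87273 mcg/hr ÷ 4.972028 mcg/mL = 11.43854 mL/hr
Time remaining = 110.4002 mL ÷ 11.43854 mL/hr = 9.651598 hr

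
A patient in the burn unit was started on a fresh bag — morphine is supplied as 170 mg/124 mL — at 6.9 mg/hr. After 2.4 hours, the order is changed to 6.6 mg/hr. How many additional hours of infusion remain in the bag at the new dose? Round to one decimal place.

Initial rate:
Concentration = 170 mg ÷ 124 mL = 1.370968 mg/mL
Rate = 6.9 mg/hr ÷ 1.370968 mg/mL = 5.032941 mL/hr
Volume infused so far = 5.032941 mL/hr × 2.4 hr = 12.07906 mL
Volume remaining = 124 − 12.07906 = 111.9209 mL
New rate:
Rate = 6.6 mg/hr ÷ 1.370968 mg/mL = 4.814118 mL/hr
Time remaining = 111.9209 mL ÷ 4.814118 mL/hr = 23.24848 hr

23.2 hours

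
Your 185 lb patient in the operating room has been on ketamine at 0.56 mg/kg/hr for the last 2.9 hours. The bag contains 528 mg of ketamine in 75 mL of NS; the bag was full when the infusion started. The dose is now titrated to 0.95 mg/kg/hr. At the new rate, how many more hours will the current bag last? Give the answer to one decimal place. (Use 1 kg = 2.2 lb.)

Initial rate:
Weight = 185 lb ÷ 2.2 lb/kg = 84.09091 kg
Dose = 0.56 mg/kg/hr × 84.09091 kg = 47.09091 mg/hr
Concentration = 528 mg ÷ 75 mL = 7.04 mg/mL
Rate = 47.09091 mg/hr ÷ 7.04 mg/mL = 6.68905 mL/hr
Volume infused so far = 6.68905 mL/hr × 2.9 hr = 19.39824 mL
Volume remaining = 75 − 19.39824 = 55.60176 mL
New rate:
Dose = 0.95 mg/kg/hr × 84.09091 kg = 79.88636 mg/hr
Rate = 79.88636 mg/hr ÷ 7.04 mg/mL = 11.34749 mL/hr
Time remaining = 55.60176 mL ÷ 11.34749 mL/hr = 4.899915 hr

4.9 hours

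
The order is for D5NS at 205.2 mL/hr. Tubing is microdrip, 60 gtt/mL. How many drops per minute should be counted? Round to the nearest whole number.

205 gtt/min

205.2 mL/hr ÷ 60 min/hr = 3.42 mL/min
3.42 mL/min × 60 gtt/mL = 205.2 gtt/min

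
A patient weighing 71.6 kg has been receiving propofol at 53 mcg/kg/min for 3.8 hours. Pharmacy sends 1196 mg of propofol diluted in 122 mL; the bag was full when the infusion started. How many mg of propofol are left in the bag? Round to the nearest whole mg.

Dose = 53 mcg/kg/min × 71.6 kg = 3794.8 mcg/min
3794.8 mcg/min × 60 min/hr = 227688 mcg/hr
Concentration = 1196 mg ÷ 122 mL = 9.803279 mg/mL = 9803.279 mcg/mL
Rate = 227688 mcg/hr ÷ 9803.279 mcg/mL = 23.2257 mL/hr
Volume infused = 23.2257 mL/hr × 3.8 hr = 88.25766 mL
Volume remaining = 122 − 88.25766 = 33.74234 mL
Drug remaining = 33.74234 mL × 9803.279 mcg/mL = 330785.6 mcg = 330.7856 mg

331 mg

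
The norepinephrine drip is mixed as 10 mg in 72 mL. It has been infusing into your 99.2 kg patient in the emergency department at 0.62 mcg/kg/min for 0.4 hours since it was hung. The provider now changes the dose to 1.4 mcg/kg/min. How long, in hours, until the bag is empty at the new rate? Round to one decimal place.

Initial rate:
Dose = 0.62 mcg/kg/min × 99.2 kg = 61.504 mcg/min
61.504 mcg/min × 60 min/hr = 3690.24 mcg/hr
Concentration = 10 mg ÷ 72 mL = 0.1388889 mg/mL = 138.8889 mcg/mL
Rate = 3690.24 mcg/hr ÷ 138.8889 mcg/mL = 26.56973 mL/hr
Volume infused so far = 26.56973 mL/hr × 0.4 hr = 10.62789 mL
Volume remaining = 72 − 10.62789 = 61.37211 mL
New rate:
Dose = 1.4 mcg/kg/min × 99.2 kg = 138.88 mcg/min
138.88 mcg/min × 60 min/hr = 8332.8 mcg/hr
Rate = 8332.8 mcg/hr ÷ 138.8889 mcg/mL = 59.99616 mL/hr
Time remaining = 61.37211 mL ÷ 59.99616 mL/hr = 1.022934 hr

1.0 hours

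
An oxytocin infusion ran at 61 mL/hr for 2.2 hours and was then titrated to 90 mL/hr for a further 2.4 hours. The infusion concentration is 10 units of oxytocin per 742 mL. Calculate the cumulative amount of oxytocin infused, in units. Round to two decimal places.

Concentration = 10 units ÷ 742 mL = 0.01347709 units/mL
Stage 1: 61 mL/hr × 2.2 hr = 134.2 mL → 134.2 mL × 0.01347709 units/mL = 1.808625 units
Stage 2: 90 mL/hr × 2.4 hr = 216 mL → 216 mL × 0.01347709 units/mL = 2.911051 units
Total = 1.808625 + 2.911051 = 4.719677 units

4.72 units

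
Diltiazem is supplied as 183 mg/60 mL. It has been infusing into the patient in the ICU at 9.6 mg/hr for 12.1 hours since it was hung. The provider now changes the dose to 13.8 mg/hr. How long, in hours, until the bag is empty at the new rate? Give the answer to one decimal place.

Initial rate:
Concentration = 183 mg ÷ 60 mL = 3.05 mg/mL
Rate = 9.6 mg/hr ÷ 3.05 mg/mL = 3.147541 mL/hr
Volume infused so far = 3.147541 mL/hr × 12.1 hr = 38.08525 mL
Volume remaining = 60 − 38.08525 = 21.91475 mL
New rate:
Rate = 13.8 mg/hr ÷ 3.05 mg/mL = 4.52459 mL/hr
Time remaining = 21.91475 mL ÷ 4.52459 mL/hr = 4.843478 hr

4.8 hours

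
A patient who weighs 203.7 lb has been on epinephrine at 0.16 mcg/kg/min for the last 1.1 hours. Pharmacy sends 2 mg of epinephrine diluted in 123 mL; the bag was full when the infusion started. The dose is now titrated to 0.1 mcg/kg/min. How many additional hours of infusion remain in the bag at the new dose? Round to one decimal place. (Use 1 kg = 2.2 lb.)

Initial rate:
Weight = 203.7 lb ÷ 2.2 lb/kg = 92.59091 kg
Dose = 0.16 mcg/kg/min × 92.59091 kg = 14.81455 mcg/min
14.81455 mcg/min × 60 min/hr = 888.8727 mcg/hr
Concentration = 2 mg ÷ 123 mL = 0.01626016 mg/mL = 16.26016 mcg/mL
Rate = 888.8727 mcg/hr ÷ 16.26016 mcg/mL = 54.66567 mL/hr
Volume infused so far = 54.66567 mL/hr × 1.1 hr = 60.13224 mL
Volume remaining = 123 − 60.13224 = 62.86776 mL
New rate:
Dose = 0.1 mcg/kg/min × 92.59091 kg = 9.259091 mcg/min
9.259091 mcg/min × 60 min/hr = 555.5455 mcg/hr
Rate = 555.5455 mcg/hr ÷ 16.26016 mcg/mL = 34.16605 mL/hr
Time remaining = 62.86776 mL ÷ 34.16605 mL/hr = 1.840065 hr

1.8 hours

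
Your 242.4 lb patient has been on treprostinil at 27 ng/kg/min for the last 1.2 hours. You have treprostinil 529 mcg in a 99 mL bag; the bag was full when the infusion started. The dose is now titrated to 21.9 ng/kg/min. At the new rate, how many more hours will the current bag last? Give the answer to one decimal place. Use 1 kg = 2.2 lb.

2.2 hours

Initial rate:
Weight = 242.4 lb ÷ 2.2 lb/kg = 110.1818 kg
Dose = 27 ng/kg/min × 110.1818 kg = 2974.909 ng/min
2974.909 ng/min × 60 min/hr = 178494.5 ng/hr
Concentration = 529 mcg ÷ 99 mL = 5.343434 mcg/mL = 5343.434 ng/mL
Rate = 178494.5 ng/hr ÷ 5343.434 ng/mL = 33.40446 mL/hr
Volume infused so far = 33.40446 mL/hr × 1.2 hr = 40.08535 mL
Volume remaining = 99 − 40.08535 = 58.91465 mL
New rate:
Dose = 21.9 ng/kg/min × 110.1818 kg = 2412.982 ng/min
2412.982 ng/min × 60 min/hr = 144778.9 ng/hr
Rate = 144778.9 ng/hr ÷ 5343.434 ng/mL = 27.09473 mL/hr
Time remaining = 58.91465 mL ÷ 27.09473 mL/hr = 2.174395 hr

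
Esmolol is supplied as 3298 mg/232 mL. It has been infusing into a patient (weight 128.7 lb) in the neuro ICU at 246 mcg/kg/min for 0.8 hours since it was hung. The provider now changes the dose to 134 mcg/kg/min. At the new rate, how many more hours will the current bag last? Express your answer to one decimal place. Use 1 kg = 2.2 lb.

Initial rate:
Weight = 128.7 lb ÷ 2.2 lb/kg = 58.5 kg
Dose = 246 mcg/kg/min × 58.5 kg = 14391 mcg/min
14391 mcg/min × 60 min/hr = 863460 mcg/hr
Concentration = 3298 mg ÷ 232 mL = 14.21552 mg/mL = 14215.52 mcg/mL
Rate = 863460 mcg/hr ÷ 14215.52 mcg/mL = 60.74067 mL/hr
Volume infused so far = 60.74067 mL/hr × 0.8 hr = 48.59253 mL
Volume remaining = 232 − 48.59253 = 183.4075 mL
New rate:
Dose = 134 mcg/kg/min × 58.5 kg = 7839 mcg/min
7839 mcg/min × 60 min/hr = 470340 mcg/hr
Rate = 470340 mcg/hr ÷ 14215.52 mcg/mL = 33.08638 mL/hr
Time remaining = 183.4075 mL ÷ 33.08638 mL/hr = 5.543292 hr

5.5 hours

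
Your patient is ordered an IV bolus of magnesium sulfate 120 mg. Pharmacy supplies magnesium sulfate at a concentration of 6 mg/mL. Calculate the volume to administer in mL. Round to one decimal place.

20.0 mL

Volume = 120 mg ÷ 6 mg/mL = 20 mL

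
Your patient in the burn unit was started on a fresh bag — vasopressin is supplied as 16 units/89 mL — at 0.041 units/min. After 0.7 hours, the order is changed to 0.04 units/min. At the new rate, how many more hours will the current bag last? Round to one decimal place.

Initial rate:
0.041 units/min × 60 min/hr = 2.46 units/hr
Concentration = 16 units ÷ 89 mL = 0.1797753 units/mL
Rate = 2.46 units/hr ÷ 0.1797753 units/mL = 13.68375 mL/hr
Volume infused so far = 13.68375 mL/hr × 0.7 hr = 9.578625 mL
Volume remaining = 89 − 9.578625 = 79.42137 mL
New rate:
0.04 units/min × 60 min/hr = 2.4 units/hr
Rate = 2.4 units/hr ÷ 0.1797753 units/mL = 13.35 mL/hr
Time remaining = 79.42137 mL ÷ 13.35 mL/hr = 5.949167 hr

5.9 hours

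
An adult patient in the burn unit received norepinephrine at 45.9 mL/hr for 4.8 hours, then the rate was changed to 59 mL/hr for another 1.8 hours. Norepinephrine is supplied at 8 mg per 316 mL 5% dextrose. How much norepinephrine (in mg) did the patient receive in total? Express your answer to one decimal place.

8.3 mg

Concentration = 8 mg ÷ 316 mL = 0.02531646 mg/mL
Stage 1: 45.9 mL/hr × 4.8 hr = 220.32 mL → 220.32 mL × 0.02531646 mg/mL = 5.577722 mg
Stage 2: 59 mL/hr × 1.8 hr = 106.2 mL → 106.2 mL × 0.02531646 mg/mL = 2.688608 mg
Total = 5.577722 + 2.688608 = 8.266329 mg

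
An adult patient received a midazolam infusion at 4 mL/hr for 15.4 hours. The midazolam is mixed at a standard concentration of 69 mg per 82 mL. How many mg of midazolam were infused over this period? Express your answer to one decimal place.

51.8 mg

Concentration = 69 mg ÷ 82 mL = 0.8414634 mg/mL
Drug rate = 4 mL/hr × 0.8414634 mg/mL = 3.365854 mg/hr
Total = 3.365854 mg/hr × 15.4 hr = 51.83415 mg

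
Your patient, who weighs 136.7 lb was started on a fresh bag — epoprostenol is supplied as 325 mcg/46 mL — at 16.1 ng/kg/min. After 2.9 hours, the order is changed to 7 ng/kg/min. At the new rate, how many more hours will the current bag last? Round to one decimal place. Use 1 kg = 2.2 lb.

Initial rate:
Weight = 136.7 lb ÷ 2.2 lb/kg = 62.13636 kg
Dose = 16.1 ng/kg/min × 62.13636 kg = 1000.395 ng/min
1000.395 ng/min × 60 min/hr = 60023.73 ng/hr
Concentration = 325 mcg ÷ 46 mL = 7.065217 mcg/mL = 7065.217 ng/mL
Rate = 60023.73 ng/hr ÷ 7065.217 ng/mL = 8.495666 mL/hr
Volume infused so far = 8.495666 mL/hr × 2.9 hr = 24.63743 mL
Volume remaining = 46 − 24.63743 = 21.36257 mL
New rate:
Dose = 7 ng/kg/min × 62.13636 kg = 434.9545 ng/min
434.9545 ng/min × 60 min/hr = 26097.27 ng/hr
Rate = 26097.27 ng/hr ÷ 7065.217 ng/mL = 3.693768 mL/hr
Time remaining = 21.36257 mL ÷ 3.693768 mL/hr = 5.783409 hr

5.8 hours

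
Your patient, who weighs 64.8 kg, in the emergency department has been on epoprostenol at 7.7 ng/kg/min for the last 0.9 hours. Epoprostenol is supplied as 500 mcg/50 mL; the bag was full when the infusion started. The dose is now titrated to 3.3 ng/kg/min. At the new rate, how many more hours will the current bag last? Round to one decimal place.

36.9 hours

Initial rate:
Dose = 7.7 ng/kg/min × 64.8 kg = 498.96 ng/min
498.96 ng/min × 60 min/hr = 29937.6 ng/hr
Concentration = 500 mcg ÷ 50 mL = 10 mcg/mL = 10000 ng/mL
Rate = 29937.6 ng/hr ÷ 10000 ng/mL = 2.99376 mL/hr
Volume infused so far = 2.99376 mL/hr × 0.9 hr = 2.694384 mL
Volume remaining = 50 − 2.694384 = 47.30562 mL
New rate:
Dose = 3.3 ng/kg/min × 64.8 kg = 213.84 ng/min
213.84 ng/min × 60 min/hr = 12830.4 ng/hr
Rate = 12830.4 ng/hr ÷ 10000 ng/mL = 1.28304 mL/hr
Time remaining = 47.30562 mL ÷ 1.28304 mL/hr = 36.86995 hr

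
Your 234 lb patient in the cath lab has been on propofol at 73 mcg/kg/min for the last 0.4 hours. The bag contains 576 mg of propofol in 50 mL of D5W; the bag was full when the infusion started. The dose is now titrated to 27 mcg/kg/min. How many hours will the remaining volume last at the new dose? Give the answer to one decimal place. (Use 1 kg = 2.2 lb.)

Initial rate:
Weight = 234 lb ÷ 2.2 lb/kg = 106.3636 kg
Dose = 73 mcg/kg/min × 106.3636 kg = 7764.545 mcg/min
7764.545 mcg/min × 60 min/hr = 465872.7 mcg/hr
Concentration = 576 mg ÷ 50 mL = 11.52 mg/mL = 11520 mcg/mL
Rate = 465872.7 mcg/hr ÷ 11520 mcg/mL = 40.44034 mL/hr
Volume infused so far = 40.44034 mL/hr × 0.4 hr = 16.17614 mL
Volume remaining = 50 − 16.17614 = 33.82386 mL
New rate:
Dose = 27 mcg/kg/min × 106.3636 kg = 2871.818 mcg/min
2871.818 mcg/min × 60 min/hr = 172309.1 mcg/hr
Rate = 172309.1 mcg/hr ÷ 11520 mcg/mL = 14.95739 mL/hr
Time remaining = 33.82386 mL ÷ 14.95739 mL/hr = 2.261349 hr

2.3 hours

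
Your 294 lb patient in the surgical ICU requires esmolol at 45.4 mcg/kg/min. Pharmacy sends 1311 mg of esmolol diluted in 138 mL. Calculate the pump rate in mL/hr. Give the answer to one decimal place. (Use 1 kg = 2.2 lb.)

Weight = 294 lb ÷ 2.2 lb/kg = 133.6364 kg
Dose = 45.4 mcg/kg/min × 133.6364 kg = 6067.091 mcg/min
6067.091 mcg/min × 60 min/hr = 364025.5 mcg/hr
Concentration = 1311 mg ÷ 138 mL = 9.5 mg/mL = 9500 mcg/mL
Rate = 364025.5 mcg/hr ÷ 9500 mcg/mL = 38.31847 mL/hr

38.3 mL/hr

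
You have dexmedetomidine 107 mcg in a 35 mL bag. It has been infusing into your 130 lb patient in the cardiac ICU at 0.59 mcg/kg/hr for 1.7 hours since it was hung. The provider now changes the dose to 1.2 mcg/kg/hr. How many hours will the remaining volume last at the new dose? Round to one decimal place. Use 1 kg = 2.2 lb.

Initial rate:
Weight = 130 lb ÷ 2.2 lb/kg = 59.09091 kg
Dose = 0.59 mcg/kg/hr × 59.09091 kg = 34.86364 mcg/hr
Concentration = 107 mcg ÷ 35 mL = 3.057143 mcg/mL
Rate = 34.86364 mcg/hr ÷ 3.057143 mcg/mL = 11.40399 mL/hr
Volume infused so far = 11.40399 mL/hr × 1.7 hr = 19.38679 mL
Volume remaining = 35 − 19.38679 = 15.61321 mL
New rate:
Dose = 1.2 mcg/kg/hr × 59.09091 kg = 70.90909 mcg/hr
Rate = 70.90909 mcg/hr ÷ 3.057143 mcg/mL = 23.19456 mL/hr
Time remaining = 15.61321 mL ÷ 23.19456 mL/hr = 0.673141 hr

0.7 hours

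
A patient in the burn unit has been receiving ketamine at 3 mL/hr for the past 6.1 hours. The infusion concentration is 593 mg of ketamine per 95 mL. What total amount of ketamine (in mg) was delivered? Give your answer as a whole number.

114 mg

Concentration = 593 mg ÷ 95 mL = 6.242105 mg/mL
Drug rate = 3 mL/hr × 6.242105 mg/mL = 18.72632 mg/hr
Total = 18.72632 mg/hr × 6.1 hr = 114.2305 mg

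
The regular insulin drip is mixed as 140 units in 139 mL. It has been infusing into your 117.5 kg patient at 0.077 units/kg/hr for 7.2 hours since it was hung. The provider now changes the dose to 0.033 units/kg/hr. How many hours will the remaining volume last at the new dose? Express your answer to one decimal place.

Initial rate:
Dose = 0.077 units/kg/hr × 117.5 kg = 9.0475 units/hr
Concentration = 140 units ÷ 139 mL = 1.007194 units/mL
Rate = 9.0475 units/hr ÷ 1.007194 units/mL = 8.982875 mL/hr
Volume infused so far = 8.982875 mL/hr × 7.2 hr = 64.6767 mL
Volume remaining = 139 − 64.6767 = 74.3233 mL
New rate:
Dose = 0.033 units/kg/hr × 117.5 kg = 3.8775 units/hr
Rate = 3.8775 units/hr ÷ 1.007194 units/mL = 3.849804 mL/hr
Time remaining = 74.3233 mL ÷ 3.849804 mL/hr = 19.30574 hr

19.3 hours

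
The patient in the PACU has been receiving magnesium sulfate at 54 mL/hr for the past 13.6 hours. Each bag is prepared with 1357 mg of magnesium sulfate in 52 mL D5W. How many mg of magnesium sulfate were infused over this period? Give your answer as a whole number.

Concentration = 1357 mg ÷ 52 mL = 26.09615 mg/mL
Drug rate = 54 mL/hr × 26.09615 mg/mL = 1409.192 mg/hr
Total = 1409.192 mg/hr × 13.6 hr = 19165.02 mg

19165 mg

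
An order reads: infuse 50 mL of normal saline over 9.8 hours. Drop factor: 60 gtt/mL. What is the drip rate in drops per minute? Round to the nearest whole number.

5 gtt/min

50 mL ÷ (9.8 hr × 60 = 588 min) = 0.08503401 mL/min
0.08503401 mL/min × 60 gtt/mL = 5.102041 gtt/min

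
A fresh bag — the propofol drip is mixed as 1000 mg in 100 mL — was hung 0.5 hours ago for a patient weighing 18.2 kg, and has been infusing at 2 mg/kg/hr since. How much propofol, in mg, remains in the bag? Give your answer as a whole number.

982 mg

Dose = 2 mg/kg/hr × 18.2 kg = 36.4 mg/hr
Concentration = 1000 mg ÷ 100 mL = 10 mg/mL
Rate = 36.4 mg/hr ÷ 10 mg/mL = 3.64 mL/hr
Volume infused = 3.64 mL/hr × 0.5 hr = 1.82 mL
Volume remaining = 100 − 1.82 = 98.18 mL
Drug remaining = 98.18 mL × 10 mg/mL = 981.8 mg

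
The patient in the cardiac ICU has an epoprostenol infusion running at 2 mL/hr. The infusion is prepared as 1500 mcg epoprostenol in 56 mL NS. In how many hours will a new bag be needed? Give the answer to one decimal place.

28.0 hours

Duration = 56 mL ÷ 2 mL/hr = 28 hr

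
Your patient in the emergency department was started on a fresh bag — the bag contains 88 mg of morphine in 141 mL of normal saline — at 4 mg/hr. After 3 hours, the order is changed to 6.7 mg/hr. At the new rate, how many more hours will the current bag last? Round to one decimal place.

11.3 hours

Initial rate:
Concentration = 88 mg ÷ 141 mL = 0.6241135 mg/mL
Rate = 4 mg/hr ÷ 0.6241135 mg/mL = 6.409091 mL/hr
Volume infused so far = 6.409091 mL/hr × 3 hr = 19.22727 mL
Volume remaining = 141 − 19.22727 = 121.7727 mL
New rate:
Rate = 6.7 mg/hr ÷ 0.6241135 mg/mL = 10.73523 mL/hr
Time remaining = 121.7727 mL ÷ 10.73523 mL/hr = 11.34328 hr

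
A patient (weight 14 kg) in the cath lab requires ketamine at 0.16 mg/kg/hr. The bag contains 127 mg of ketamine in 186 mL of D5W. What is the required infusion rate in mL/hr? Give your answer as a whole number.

3 mL/hr

Dose = 0.16 mg/kg/hr × 14 kg = 2.24 mg/hr
Concentration = 127 mg ÷ 186 mL = 0.6827957 mg/mL
Rate = 2.24 mg/hr ÷ 0.6827957 mg/mL = 3.28063 mL/hr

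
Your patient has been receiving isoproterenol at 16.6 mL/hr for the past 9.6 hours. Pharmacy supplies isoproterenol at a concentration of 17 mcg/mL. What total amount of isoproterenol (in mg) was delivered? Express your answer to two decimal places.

Drug rate = 16.6 mL/hr × 17 mcg/mL = 282.2 mcg/hr
Total = 282.2 mcg/hr × 9.6 hr = 2709.12 mcg = 2.70912 mg

2.71 mg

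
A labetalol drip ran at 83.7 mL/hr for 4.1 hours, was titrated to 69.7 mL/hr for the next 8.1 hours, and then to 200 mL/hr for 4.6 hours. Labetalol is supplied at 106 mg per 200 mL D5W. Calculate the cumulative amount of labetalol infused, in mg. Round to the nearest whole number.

Concentration = 106 mg ÷ 200 mL = 0.53 mg/mL
Stage 1: 83.7 mL/hr × 4.1 hr = 343.17 mL → 343.17 mL × 0.53 mg/mL = 181.8801 mg
Stage 2: 69.7 mL/hr × 8.1 hr = 564.57 mL → 564.57 mL × 0.53 mg/mL = 299.2221 mg
Stage 3: 200 mL/hr × 4.6 hr = 920 mL → 920 mL × 0.53 mg/mL = 487.6 mg
Total = 181.8801 + 299.2221 + 487.6 = 968.7022 mg

969 mg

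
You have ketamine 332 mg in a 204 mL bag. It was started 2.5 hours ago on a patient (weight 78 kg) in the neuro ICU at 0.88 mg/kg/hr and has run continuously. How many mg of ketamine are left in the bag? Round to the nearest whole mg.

160 mg

Dose = 0.88 mg/kg/hr × 78 kg = 68.64 mg/hr
Concentration = 332 mg ÷ 204 mL = 1.627451 mg/mL
Rate = 68.64 mg/hr ÷ 1.627451 mg/mL = 42.17639 mL/hr
Volume infused = 42.17639 mL/hr × 2.5 hr = 105.441 mL
Volume remaining = 204 − 105.441 = 98.55904 mL
Drug remaining = 98.55904 mL × 1.627451 mg/mL = 160.4 mg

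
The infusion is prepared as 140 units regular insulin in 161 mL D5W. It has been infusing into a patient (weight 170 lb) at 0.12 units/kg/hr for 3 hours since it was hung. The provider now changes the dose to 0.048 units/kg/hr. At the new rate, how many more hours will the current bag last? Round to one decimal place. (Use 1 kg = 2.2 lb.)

30.2 hours

Initial rate:
Weight = 170 lb ÷ 2.2 lb/kg = 77.27273 kg
Dose = 0.12 units/kg/hr × 77.27273 kg = 9.272727 units/hr
Concentration = 140 units ÷ 161 mL = 0.8695652 units/mL
Rate = 9.272727 units/hr ÷ 0.8695652 units/mL = 10.66364 mL/hr
Volume infused so far = 10.66364 mL/hr × 3 hr = 31.99091 mL
Volume remaining = 161 − 31.99091 = 129.0091 mL
New rate:
Dose = 0.048 units/kg/hr × 77.27273 kg = 3.709091 units/hr
Rate = 3.709091 units/hr ÷ 0.8695652 units/mL = 4.265455 mL/hr
Time remaining = 129.0091 mL ÷ 4.265455 mL/hr = 30.2451 hr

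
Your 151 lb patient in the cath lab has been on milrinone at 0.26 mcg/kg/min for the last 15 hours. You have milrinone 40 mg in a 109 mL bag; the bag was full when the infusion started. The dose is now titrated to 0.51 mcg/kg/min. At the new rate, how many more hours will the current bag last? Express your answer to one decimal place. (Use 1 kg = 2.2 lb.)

11.4 hours

Initial rate:
Weight = 151 lb ÷ 2.2 lb/kg = 68.63636 kg
Dose = 0.26 mcg/kg/min × 68.63636 kg = 17.84545 mcg/min
17.84545 mcg/min × 60 min/hr = 1070.727 mcg/hr
Concentration = 40 mg ÷ 109 mL = 0.3669725 mg/mL = 366.9725 mcg/mL
Rate = 1070.727 mcg/hr ÷ 366.9725 mcg/mL = 2.917732 mL/hr
Volume infused so far = 2.917732 mL/hr × 15 hr = 43.76598 mL
Volume remaining = 109 − 43.76598 = 65.23402 mL
New rate:
Dose = 0.51 mcg/kg/min × 68.63636 kg = 35.00455 mcg/min
35.00455 mcg/min × 60 min/hr = 2100.273 mcg/hr
Rate = 2100.273 mcg/hr ÷ 366.9725 mcg/mL = 5.723243 mL/hr
Time remaining = 65.23402 mL ÷ 5.723243 mL/hr = 11.39809 hr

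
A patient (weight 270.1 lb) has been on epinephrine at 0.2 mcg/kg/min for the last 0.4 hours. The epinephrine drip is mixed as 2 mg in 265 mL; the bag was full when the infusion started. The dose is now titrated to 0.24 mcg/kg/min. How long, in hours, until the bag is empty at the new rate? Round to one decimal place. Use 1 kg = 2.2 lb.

Initial rate:
Weight = 270.1 lb ÷ 2.2 lb/kg = 122.7727 kg
Dose = 0.2 mcg/kg/min × 122.7727 kg = 24.55455 mcg/min
24.55455 mcg/min × 60 min/hr = 1473.273 mcg/hr
Concentration = 2 mg ÷ 265 mL = 0.00754717 mg/mL = 7.54717 mcg/mL
Rate = 1473.273 mcg/hr ÷ 7.54717 mcg/mL = 195.2086 mL/hr
Volume infused so far = 195.2086 mL/hr × 0.4 hr = 78.08345 mL
Volume remaining = 265 − 78.08345 = 186.9165 mL
New rate:
Dose = 0.24 mcg/kg/min × 122.7727 kg = 29.46545 mcg/min
29.46545 mcg/min × 60 min/hr = 1767.927 mcg/hr
Rate = 1767.927 mcg/hr ÷ 7.54717 mcg/mL = 234.2504 mL/hr
Time remaining = 186.9165 mL ÷ 234.2504 mL/hr = 0.7979349 hr

0.8 hours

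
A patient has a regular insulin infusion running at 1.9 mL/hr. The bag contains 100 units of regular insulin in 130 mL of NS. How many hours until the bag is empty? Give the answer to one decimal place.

Duration = 130 mL ÷ 1.9 mL/hr = 68.42105 hr

68.4 hours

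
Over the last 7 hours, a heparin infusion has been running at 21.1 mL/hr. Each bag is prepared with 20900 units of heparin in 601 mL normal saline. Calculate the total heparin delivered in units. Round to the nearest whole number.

Concentration = 20900 units ÷ 601 mL = 34.77537 units/mL
Drug rate = 21.1 mL/hr × 34.77537 units/mL = 733.7604 units/hr
Total = 733.7604 units/hr × 7 hr = 5136.323 units

5136 units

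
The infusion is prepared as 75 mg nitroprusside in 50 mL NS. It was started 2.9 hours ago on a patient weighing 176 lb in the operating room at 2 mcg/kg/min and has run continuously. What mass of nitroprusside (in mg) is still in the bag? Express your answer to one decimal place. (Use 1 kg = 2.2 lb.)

Weight = 176 lb ÷ 2.2 lb/kg = 80 kg
Dose = 2 mcg/kg/min × 80 kg = 160 mcg/min
160 mcg/min × 60 min/hr = 9600 mcg/hr
Concentration = 75 mg ÷ 50 mL = 1.5 mg/mL = 1500 mcg/mL
Rate = 9600 mcg/hr ÷ 1500 mcg/mL = 6.4 mL/hr
Volume infused = 6.4 mL/hr × 2.9 hr = 18.56 mL
Volume remaining = 50 − 18.56 = 31.44 mL
Drug remaining = 31.44 mL × 1500 mcg/mL = 47160 mcg = 47.16 mg

47.2 mg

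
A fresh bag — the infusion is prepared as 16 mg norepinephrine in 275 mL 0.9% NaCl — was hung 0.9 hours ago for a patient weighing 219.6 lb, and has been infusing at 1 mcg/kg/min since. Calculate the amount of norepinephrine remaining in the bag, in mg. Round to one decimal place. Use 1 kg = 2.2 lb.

Weight = 219.6 lb ÷ 2.2 lb/kg = 99.81818 kg
Dose = 1 mcg/kg/min × 99.81818 kg = 99.81818 mcg/min
99.81818 mcg/min × 60 min/hr = 5989.091 mcg/hr
Concentration = 16 mg ÷ 275 mL = 0.05818182 mg/mL = 58.18182 mcg/mL
Rate = 5989.091 mcg/hr ÷ 58.18182 mcg/mL = 102.9375 mL/hr
Volume infused = 102.9375 mL/hr × 0.9 hr = 92.64375 mL
Volume remaining = 275 − 92.64375 = 182.3562 mL
Drug remaining = 182.3562 mL × 58.18182 mcg/mL = 10609.82 mcg = 10.60982 mg

10.6 mg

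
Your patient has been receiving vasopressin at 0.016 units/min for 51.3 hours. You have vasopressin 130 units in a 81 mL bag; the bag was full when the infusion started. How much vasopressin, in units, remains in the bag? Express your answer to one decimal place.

0.016 units/min × 60 min/hr = 0.96 units/hr
Concentration = 130 units ÷ 81 mL = 1.604938 units/mL
Rate = 0.96 units/hr ÷ 1.604938 units/mL = 0.5981538 mL/hr
Volume infused = 0.5981538 mL/hr × 51.3 hr = 30.68529 mL
Volume remaining = 81 − 30.68529 = 50.31471 mL
Drug remaining = 50.31471 mL × 1.604938 units/mL = 80.752 units

80.8 units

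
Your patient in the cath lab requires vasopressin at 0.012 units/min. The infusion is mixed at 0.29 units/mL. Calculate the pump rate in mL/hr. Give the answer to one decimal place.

2.5 mL/hr

0.012 units/min × 60 min/hr = 0.72 units/hr
Rate = 0.72 units/hr ÷ 0.29 units/mL = 2.482759 mL/hr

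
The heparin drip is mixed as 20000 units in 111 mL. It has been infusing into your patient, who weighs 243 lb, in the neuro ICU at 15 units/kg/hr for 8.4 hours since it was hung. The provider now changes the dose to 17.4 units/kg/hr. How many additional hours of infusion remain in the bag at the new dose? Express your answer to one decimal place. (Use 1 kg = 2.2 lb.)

3.2 hours

Initial rate:
Weight = 243 lb ÷ 2.2 lb/kg = 110.4545 kg
Dose = 15 units/kg/hr × 110.4545 kg = 1656.818 units/hr
Concentration = 20000 units ÷ 111 mL = 180.1802 units/mL
Rate = 1656.818 units/hr ÷ 180.1802 units/mL = 9.195341 mL/hr
Volume infused so far = 9.195341 mL/hr × 8.4 hr = 77.24086 mL
Volume remaining = 111 − 77.24086 = 33.75914 mL
New rate:
Dose = 17.4 units/kg/hr × 110.4545 kg = 1921.909 units/hr
Rate = 1921.909 units/hr ÷ 180.1802 units/mL = 10.6666 mL/hr
Time remaining = 33.75914 mL ÷ 10.6666 mL/hr = 3.16494 hr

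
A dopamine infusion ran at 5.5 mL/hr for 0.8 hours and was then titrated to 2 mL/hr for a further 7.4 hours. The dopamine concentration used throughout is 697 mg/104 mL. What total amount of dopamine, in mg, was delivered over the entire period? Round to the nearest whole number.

129 mg

Concentration = 697 mg ÷ 104 mL = 6.701923 mg/mL
Stage 1: 5.5 mL/hr × 0.8 hr = 4.4 mL → 4.4 mL × 6.701923 mg/mL = 29.48846 mg
Stage 2: 2 mL/hr × 7.4 hr = 14.8 mL → 14.8 mL × 6.701923 mg/mL = 99.18846 mg
Total = 29.48846 + 99.18846 = 128.6769 mg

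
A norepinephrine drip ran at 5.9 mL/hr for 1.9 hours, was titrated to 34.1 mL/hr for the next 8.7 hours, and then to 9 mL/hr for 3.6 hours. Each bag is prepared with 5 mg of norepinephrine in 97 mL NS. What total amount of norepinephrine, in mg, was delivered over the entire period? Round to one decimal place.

17.5 mg

Concentration = 5 mg ÷ 97 mL = 0.05154639 mg/mL
Stage 1: 5.9 mL/hr × 1.9 hr = 11.21 mL → 11.21 mL × 0.05154639 mg/mL = 0.5778351 mg
Stage 2: 34.1 mL/hr × 8.7 hr = 296.67 mL → 296.67 mL × 0.05154639 mg/mL = 15.29227 mg
Stage 3: 9 mL/hr × 3.6 hr = 32.4 mL → 32.4 mL × 0.05154639 mg/mL = 1.670103 mg
Total = 0.5778351 + 15.29227 + 1.670103 = 17.54021 mg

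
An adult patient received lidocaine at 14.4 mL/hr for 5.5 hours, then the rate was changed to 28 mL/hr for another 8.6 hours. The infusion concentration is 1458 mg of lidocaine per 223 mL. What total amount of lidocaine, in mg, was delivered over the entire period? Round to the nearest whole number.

2092 mg

Concentration = 1458 mg ÷ 223 mL = 6.538117 mg/mL
Stage 1: 14.4 mL/hr × 5.5 hr = 79.2 mL → 79.2 mL × 6.538117 mg/mL = 517.8188 mg
Stage 2: 28 mL/hr × 8.6 hr = 240.8 mL → 240.8 mL × 6.538117 mg/mL = 1574.378 mg
Total = 517.8188 + 1574.378 = 2092.197 mg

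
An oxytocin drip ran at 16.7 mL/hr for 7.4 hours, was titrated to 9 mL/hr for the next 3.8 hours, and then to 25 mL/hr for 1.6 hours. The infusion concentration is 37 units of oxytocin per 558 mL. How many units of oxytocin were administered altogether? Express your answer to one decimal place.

13.1 units

Concentration = 37 units ÷ 558 mL = 0.06630824 units/mL
Stage 1: 16.7 mL/hr × 7.4 hr = 123.58 mL → 123.58 mL × 0.06630824 units/mL = 8.194373 units
Stage 2: 9 mL/hr × 3.8 hr = 34.2 mL → 34.2 mL × 0.06630824 units/mL = 2.267742 units
Stage 3: 25 mL/hr × 1.6 hr = 40 mL → 40 mL × 0.06630824 units/mL = 2.65233 units
Total = 8.194373 + 2.267742 + 2.65233 = 13.11444 units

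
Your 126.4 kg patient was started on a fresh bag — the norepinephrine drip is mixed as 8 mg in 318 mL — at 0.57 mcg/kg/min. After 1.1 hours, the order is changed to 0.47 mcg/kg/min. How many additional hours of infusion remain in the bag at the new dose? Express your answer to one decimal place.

0.9 hours

Initial rate:
Dose = 0.57 mcg/kg/min × 126.4 kg = 72.048 mcg/min
72.048 mcg/min × 60 min/hr = 4322.88 mcg/hr
Concentration = 8 mg ÷ 318 mL = 0.02515723 mg/mL = 25.15723 mcg/mL
Rate = 4322.88 mcg/hr ÷ 25.15723 mcg/mL = 171.8345 mL/hr
Volume infused so far = 171.8345 mL/hr × 1.1 hr = 189.0179 mL
Volume remaining = 318 − 189.0179 = 128.9821 mL
New rate:
Dose = 0.47 mcg/kg/min × 126.4 kg = 59.408 mcg/min
59.408 mcg/min × 60 min/hr = 3564.48 mcg/hr
Rate = 3564.48 mcg/hr ÷ 25.15723 mcg/mL = 141.6881 mL/hr
Time remaining = 128.9821 mL ÷ 141.6881 mL/hr = 0.9103241 hr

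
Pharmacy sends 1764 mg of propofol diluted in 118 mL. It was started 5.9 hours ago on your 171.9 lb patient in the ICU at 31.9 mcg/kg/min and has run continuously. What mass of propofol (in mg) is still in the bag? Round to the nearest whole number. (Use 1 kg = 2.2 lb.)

Weight = 171.9 lb ÷ 2.2 lb/kg = 78.13636 kg
Dose = 31.9 mcg/kg/min × 78.13636 kg = 2492.55 mcg/min
2492.55 mcg/min × 60 min/hr = 149553 mcg/hr
Concentration = 1764 mg ÷ 118 mL = 14.94915 mg/mL = 14949.15 mcg/mL
Rate = 149553 mcg/hr ÷ 14949.15 mcg/mL = 10.00411 mL/hr
Volume infused = 10.00411 mL/hr × 5.9 hr = 59.02426 mL
Volume remaining = 118 − 59.02426 = 58.97574 mL
Drug remaining = 58.97574 mL × 14949.15 mcg/mL = 881637.3 mcg = 881.6373 mg

882 mg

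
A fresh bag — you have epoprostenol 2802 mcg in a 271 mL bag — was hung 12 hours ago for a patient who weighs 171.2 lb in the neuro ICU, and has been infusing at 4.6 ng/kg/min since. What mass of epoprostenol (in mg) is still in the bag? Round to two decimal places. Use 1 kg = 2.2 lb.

Weight = 171.2 lb ÷ 2.2 lb/kg = 77.81818 kg
Dose = 4.6 ng/kg/min × 77.81818 kg = 357.9636 ng/min
357.9636 ng/min × 60 min/hr = 21477.82 ng/hr
Concentration = 2802 mcg ÷ 271 mL = 10.33948 mcg/mL = 10339.48 ng/mL
Rate = 21477.82 ng/hr ÷ 10339.48 ng/mL = 2.077262 mL/hr
Volume infused = 2.077262 mL/hr × 12 hr = 24.92715 mL
Volume remaining = 271 − 24.92715 = 246.0729 mL
Drug remaining = 246.0729 mL × 10339.48 ng/mL = 2544266 ng = 2.544266 mg

2.54 mg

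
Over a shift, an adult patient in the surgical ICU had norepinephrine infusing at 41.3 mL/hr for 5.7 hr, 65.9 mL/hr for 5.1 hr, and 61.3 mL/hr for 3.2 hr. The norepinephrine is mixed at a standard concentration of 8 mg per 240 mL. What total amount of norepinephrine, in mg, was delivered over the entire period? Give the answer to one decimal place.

Concentration = 8 mg ÷ 240 mL = 0.03333333 mg/mL
Stage 1: 41.3 mL/hr × 5.7 hr = 235.41 mL → 235.41 mL × 0.03333333 mg/mL = 7.847 mg
Stage 2: 65.9 mL/hr × 5.1 hr = 336.09 mL → 336.09 mL × 0.03333333 mg/mL = 11.203 mg
Stage 3: 61.3 mL/hr × 3.2 hr = 196.16 mL → 196.16 mL × 0.03333333 mg/mL = 6.538667 mg
Total = 7.847 + 11.203 + 6.538667 = 25.58867 mg

25.6 mg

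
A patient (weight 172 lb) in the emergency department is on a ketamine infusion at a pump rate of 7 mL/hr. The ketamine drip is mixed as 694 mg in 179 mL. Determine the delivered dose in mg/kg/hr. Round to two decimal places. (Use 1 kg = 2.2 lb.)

0.35 mg/kg/hr

Weight = 172 lb ÷ 2.2 lb/kg = 78.18182 kg
Concentration = 694 mg ÷ 179 mL = 3.877095 mg/mL
Drug rate = 7 mL/hr × 3.877095 mg/mL = 27.13966 mg/hr
27.13966 mg/hr ÷ 78.18182 kg = 0.3471352 mg/kg/hr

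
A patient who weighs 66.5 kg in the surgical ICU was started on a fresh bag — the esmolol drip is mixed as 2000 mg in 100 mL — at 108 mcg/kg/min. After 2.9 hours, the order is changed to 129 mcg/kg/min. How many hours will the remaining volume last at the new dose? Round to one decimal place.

Initial rate:
Dose = 108 mcg/kg/min × 66.5 kg = 7182 mcg/min
7182 mcg/min × 60 min/hr = 430920 mcg/hr
Concentration = 2000 mg ÷ 100 mL = 20 mg/mL = 20000 mcg/mL
Rate = 430920 mcg/hr ÷ 20000 mcg/mL = 21.546 mL/hr
Volume infused so far = 21.546 mL/hr × 2.9 hr = 62.4834 mL
Volume remaining = 100 − 62.4834 = 37.5166 mL
New rate:
Dose = 129 mcg/kg/min × 66.5 kg = 8578.5 mcg/min
8578.5 mcg/min × 60 min/hr = 514710 mcg/hr
Rate = 514710 mcg/hr ÷ 20000 mcg/mL = 25.7355 mL/hr
Time remaining = 37.5166 mL ÷ 25.7355 mL/hr = 1.457776 hr

1.5 hours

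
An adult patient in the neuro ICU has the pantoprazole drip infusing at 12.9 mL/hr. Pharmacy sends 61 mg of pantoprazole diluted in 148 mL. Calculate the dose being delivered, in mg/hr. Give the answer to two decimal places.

5.32 mg/hr

Concentration = 61 mg ÷ 148 mL = 0.4121622 mg/mL
Drug rate = 12.9 mL/hr × 0.4121622 mg/mL = 5.316892 mg/hr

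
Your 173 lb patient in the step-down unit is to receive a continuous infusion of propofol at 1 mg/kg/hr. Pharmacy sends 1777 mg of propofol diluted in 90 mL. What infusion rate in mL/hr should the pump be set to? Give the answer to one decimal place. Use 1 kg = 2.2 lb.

Weight = 173 lb ÷ 2.2 lb/kg = 78.63636 kg
Dose = 1 mg/kg/hr × 78.63636 kg = 78.63636 mg/hr
Concentration = 1777 mg ÷ 90 mL = 19.74444 mg/mL
Rate = 78.63636 mg/hr ÷ 19.74444 mg/mL = 3.982708 mL/hr

4.0 mL/hr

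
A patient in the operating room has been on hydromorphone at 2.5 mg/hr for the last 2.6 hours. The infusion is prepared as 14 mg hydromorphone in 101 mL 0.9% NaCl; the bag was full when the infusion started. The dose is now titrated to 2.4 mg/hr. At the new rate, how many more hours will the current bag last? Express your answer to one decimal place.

3.1 hours

Initial rate:
Concentration = 14 mg ÷ 101 mL = 0.1386139 mg/mL
Rate = 2.5 mg/hr ÷ 0.1386139 mg/mL = 18.03571 mL/hr
Volume infused so far = 18.03571 mL/hr × 2.6 hr = 46.89286 mL
Volume remaining = 101 − 46.89286 = 54.10714 mL
New rate:
Rate = 2.4 mg/hr ÷ 0.1386139 mg/mL = 17.31429 mL/hr
Time remaining = 54.10714 mL ÷ 17.31429 mL/hr = 3.125 hr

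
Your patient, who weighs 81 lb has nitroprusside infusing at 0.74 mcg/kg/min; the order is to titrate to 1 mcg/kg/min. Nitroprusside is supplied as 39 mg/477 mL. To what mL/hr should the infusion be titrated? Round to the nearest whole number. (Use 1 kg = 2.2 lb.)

27 mL/hr

Weight = 81 lb ÷ 2.2 lb/kg = 36.81818 kg
Dose = 1 mcg/kg/min × 36.81818 kg = 36.81818 mcg/min
36.81818 mcg/min × 60 min/hr = 2209.091 mcg/hr
Concentration = 39 mg ÷ 477 mL = 0.08176101 mg/mL = 81.76101 mcg/mL
Rate = 2209.091 mcg/hr ÷ 81.76101 mcg/mL = 27.01888 mL/hr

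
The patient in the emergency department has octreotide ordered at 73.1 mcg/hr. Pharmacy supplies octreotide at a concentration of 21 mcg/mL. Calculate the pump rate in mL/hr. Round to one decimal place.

3.5 mL/hr

Rate = 73.1 mcg/hr ÷ 21 mcg/mL = 3.480952 mL/hr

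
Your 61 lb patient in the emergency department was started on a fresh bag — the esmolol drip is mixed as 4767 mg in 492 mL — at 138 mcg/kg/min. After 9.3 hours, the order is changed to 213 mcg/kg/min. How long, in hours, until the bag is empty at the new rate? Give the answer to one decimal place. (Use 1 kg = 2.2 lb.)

7.4 hours

Initial rate:
Weight = 61 lb ÷ 2.2 lb/kg = 27.72727 kg
Dose = 138 mcg/kg/min × 27.72727 kg = 3826.364 mcg/min
3826.364 mcg/min × 60 min/hr = 229581.8 mcg/hr
Concentration = 4767 mg ÷ 492 mL = 9.689024 mg/mL = 9689.024 mcg/mL
Rate = 229581.8 mcg/hr ÷ 9689.024 mcg/mL = 23.69504 mL/hr
Volume infused so far = 23.69504 mL/hr × 9.3 hr = 220.3639 mL
Volume remaining = 492 − 220.3639 = 271.6361 mL
New rate:
Dose = 213 mcg/kg/min × 27.72727 kg = 5905.909 mcg/min
5905.909 mcg/min × 60 min/hr = 354354.5 mcg/hr
Rate = 354354.5 mcg/hr ÷ 9689.024 mcg/mL = 36.57278 mL/hr
Time remaining = 271.6361 mL ÷ 36.57278 mL/hr = 7.427276 hr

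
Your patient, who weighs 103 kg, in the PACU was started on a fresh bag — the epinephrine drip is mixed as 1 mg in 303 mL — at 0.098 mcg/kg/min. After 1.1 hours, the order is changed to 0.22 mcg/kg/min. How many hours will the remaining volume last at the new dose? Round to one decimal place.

0.2 hours

Initial rate:
Dose = 0.098 mcg/kg/min × 103 kg = 10.094 mcg/min
10.094 mcg/min × 60 min/hr = 605.64 mcg/hr
Concentration = 1 mg ÷ 303 mL = 0.00330033 mg/mL = 3.30033 mcg/mL
Rate = 605.64 mcg/hr ÷ 3.30033 mcg/mL = 183.5089 mL/hr
Volume infused so far = 183.5089 mL/hr × 1.1 hr = 201.8598 mL
Volume remaining = 303 − 201.8598 = 101.1402 mL
New rate:
Dose = 0.22 mcg/kg/min × 103 kg = 22.66 mcg/min
22.66 mcg/min × 60 min/hr = 1359.6 mcg/hr
Rate = 1359.6 mcg/hr ÷ 3.30033 mcg/mL = 411.9588 mL/hr
Time remaining = 101.1402 mL ÷ 411.9588 mL/hr = 0.2455104 hr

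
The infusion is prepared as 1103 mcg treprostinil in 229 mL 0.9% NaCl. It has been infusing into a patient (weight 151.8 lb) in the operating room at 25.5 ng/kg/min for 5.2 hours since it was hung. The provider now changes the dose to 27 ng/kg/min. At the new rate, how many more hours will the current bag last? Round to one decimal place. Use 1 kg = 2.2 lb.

Initial rate:
Weight = 151.8 lb ÷ 2.2 lb/kg = 69 kg
Dose = 25.5 ng/kg/min × 69 kg = 1759.5 ng/min
1759.5 ng/min × 60 min/hr = 105570 ng/hr
Concentration = 1103 mcg ÷ 229 mL = 4.816594 mcg/mL = 4816.594 ng/mL
Rate = 105570 ng/hr ÷ 4816.594 ng/mL = 21.91798 mL/hr
Volume infused so far = 21.91798 mL/hr × 5.2 hr = 113.9735 mL
Volume remaining = 229 − 113.9735 = 115.0265 mL
New rate:
Dose = 27 ng/kg/min × 69 kg = 1863 ng/min
1863 ng/min × 60 min/hr = 111780 ng/hr
Rate = 111780 ng/hr ÷ 4816.594 ng/mL = 23.20727 mL/hr
Time remaining = 115.0265 mL ÷ 23.20727 mL/hr = 4.956486 hr

5.0 hours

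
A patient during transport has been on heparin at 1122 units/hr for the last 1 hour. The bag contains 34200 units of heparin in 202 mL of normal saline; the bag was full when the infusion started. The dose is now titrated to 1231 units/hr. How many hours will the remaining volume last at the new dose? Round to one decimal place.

26.9 hours

Initial rate:
Concentration = 34200 units ÷ 202 mL = 169.3069 units/mL
Rate = 1122 units/hr ÷ 169.3069 units/mL = 6.627018 mL/hr
Volume infused so far = 6.627018 mL/hr × 1 hr = 6.627018 mL
Volume remaining = 202 − 6.627018 = 195.373 mL
New rate:
Rate = 1231 units/hr ÷ 169.3069 units/mL = 7.270819 mL/hr
Time remaining = 195.373 mL ÷ 7.270819 mL/hr = 26.87084 hr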